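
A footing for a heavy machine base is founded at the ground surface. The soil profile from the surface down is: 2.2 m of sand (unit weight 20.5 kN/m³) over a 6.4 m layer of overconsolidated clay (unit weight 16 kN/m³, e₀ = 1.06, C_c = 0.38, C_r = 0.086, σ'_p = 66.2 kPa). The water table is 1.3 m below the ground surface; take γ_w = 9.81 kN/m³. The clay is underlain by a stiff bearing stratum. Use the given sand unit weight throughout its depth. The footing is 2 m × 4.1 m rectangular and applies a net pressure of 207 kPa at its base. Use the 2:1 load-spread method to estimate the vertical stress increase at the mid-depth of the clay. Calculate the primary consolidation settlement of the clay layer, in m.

Mid-depth of clay below the ground surface: z = 2.2 + 6.4/2 = 5.4 m.
Total vertical stress at mid-clay: σ_v = 20.5×2.2 + 16×3.2 = 96.3 kPa.
Pore pressure: u = 9.81×(5.4 − 1.3) = 40.221 kPa.
Initial effective stress: σ'_0 = σ_v − u = 96.3 − 40.221 = 56.079 kPa.
Stress increase at mid-clay by the 2:1 spreading method:
Δσ = qBL/((B+z)(L+z)) = 207×2×4.1/((2+5.4)(4.1+5.4)) = 24.145 kPa
Final effective stress: σ'_f = 56.079 + 24.145 = 80.224 kPa.
σ'_f = 80.224 > σ'_p = 66.2 kPa, so the stress path crosses the preconsolidation pressure — recompression up to σ'_p, then virgin compression beyond:
S_c = H/(1+e₀)·[C_r·log₁₀(σ'_p/σ'_0) + C_c·log₁₀(σ'_f/σ'_p)]
    = 6.4/2.06 × [0.086×log₁₀(66.2/56.079) + 0.38×log₁₀(80.224/66.2)]
    = 3.1068 × [0.006197 + 0.03171] = 0.1178 m

S_c ≈ 0.118 m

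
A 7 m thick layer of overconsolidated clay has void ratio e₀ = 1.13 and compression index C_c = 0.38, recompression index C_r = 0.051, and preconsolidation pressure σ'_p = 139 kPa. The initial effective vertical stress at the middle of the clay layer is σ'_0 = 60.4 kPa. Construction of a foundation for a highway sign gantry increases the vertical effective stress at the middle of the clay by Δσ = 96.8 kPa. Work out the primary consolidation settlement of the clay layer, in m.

S_c ≈ 0.127 m

Final effective stress: σ'_f = 60.4 + 96.8 = 157.2 kPa.
σ'_f = 157.2 > σ'_p = 139 kPa, so the stress path crosses the preconsolidation pressure — recompression up to σ'_p, then virgin compression beyond:
S_c = H/(1+e₀)·[C_r·log₁₀(σ'_p/σ'_0) + C_c·log₁₀(σ'_f/σ'_p)]
    = 7/2.13 × [0.051×log₁₀(139/60.4) + 0.38×log₁₀(157.2/139)]
    = 3.2864 × [0.018461 + 0.020306] = 0.1274 m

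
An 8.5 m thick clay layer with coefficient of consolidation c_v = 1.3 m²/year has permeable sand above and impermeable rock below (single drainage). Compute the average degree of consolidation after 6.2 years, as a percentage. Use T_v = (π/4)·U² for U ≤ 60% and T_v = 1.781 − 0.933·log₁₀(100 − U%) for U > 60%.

Drainage path length: H_d = H = 8.5 m (single drainage).
T_v = c_v·t/H_d² = 1.3×6.2/8.5² = 0.11156.
T_v = 0.11156 corresponds to the U ≤ 60% branch:
U = √(4T_v/π) = 0.3769

U ≈ 37.7 %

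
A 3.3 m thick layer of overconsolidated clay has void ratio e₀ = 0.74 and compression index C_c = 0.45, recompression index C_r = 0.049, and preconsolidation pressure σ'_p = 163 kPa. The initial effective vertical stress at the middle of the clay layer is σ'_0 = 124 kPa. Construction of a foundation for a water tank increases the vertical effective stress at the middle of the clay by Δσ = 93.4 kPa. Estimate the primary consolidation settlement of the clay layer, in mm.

Final effective stress: σ'_f = 124 + 93.4 = 217.4 kPa.
σ'_f = 217.4 > σ'_p = 163 kPa, so the stress path crosses the preconsolidation pressure — recompression up to σ'_p, then virgin compression beyond:
S_c = H/(1+e₀)·[C_r·log₁₀(σ'_p/σ'_0) + C_c·log₁₀(σ'_f/σ'_p)]
    = 3.3/1.74 × [0.049×log₁₀(163/124) + 0.45×log₁₀(217.4/163)]
    = 1.8966 × [0.0058195 + 0.056282] = 0.1178 m

S_c ≈ 118 mm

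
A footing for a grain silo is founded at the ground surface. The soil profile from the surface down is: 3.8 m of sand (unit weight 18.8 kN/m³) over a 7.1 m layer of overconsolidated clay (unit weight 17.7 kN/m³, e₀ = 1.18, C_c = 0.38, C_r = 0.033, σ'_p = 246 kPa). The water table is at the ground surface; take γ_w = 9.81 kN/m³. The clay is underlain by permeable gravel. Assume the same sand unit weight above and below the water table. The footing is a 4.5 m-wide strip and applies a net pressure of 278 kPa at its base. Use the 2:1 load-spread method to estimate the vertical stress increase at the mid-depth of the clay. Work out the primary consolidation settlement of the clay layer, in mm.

Mid-depth of clay below the ground surface: z = 3.8 + 7.1/2 = 7.35 m.
Total vertical stress at mid-clay: σ_v = 18.8×3.8 + 17.7×3.55 = 134.27 kPa.
Pore pressure: u = 9.81×(7.35 − 0) = 72.103 kPa.
Initial effective stress: σ'_0 = σ_v − u = 134.27 − 72.103 = 62.167 kPa.
Stress increase at mid-clay by the 2:1 spreading method:
Δσ = qB/(B+z) = 278×4.5/(4.5+7.35) = 105.57 kPa
Final effective stress: σ'_f = 62.167 + 105.57 = 167.74 kPa.
σ'_f = 167.74 ≤ σ'_p = 246 kPa, so the clay remains overconsolidated and only the recompression index applies:
S_c = C_r·H/(1+e₀)·log₁₀(σ'_f/σ'_0) = 0.033×7.1/2.18×log₁₀(167.74/62.167)
    = 0.10748 × 0.43108 = 0.04633 m

S_c ≈ 46.3 mm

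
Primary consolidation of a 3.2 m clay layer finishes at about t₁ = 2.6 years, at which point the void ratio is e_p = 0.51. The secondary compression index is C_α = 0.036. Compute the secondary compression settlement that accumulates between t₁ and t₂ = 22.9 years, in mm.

S_s ≈ 72.1 mm

Secondary compression: S_s = C_α·H/(1+e_p)·log₁₀(t₂/t₁)
S_s = 0.036×3.2/(1+0.51)×log₁₀(22.9/2.6)
    = 0.07629 × 0.9449 = 0.07208 m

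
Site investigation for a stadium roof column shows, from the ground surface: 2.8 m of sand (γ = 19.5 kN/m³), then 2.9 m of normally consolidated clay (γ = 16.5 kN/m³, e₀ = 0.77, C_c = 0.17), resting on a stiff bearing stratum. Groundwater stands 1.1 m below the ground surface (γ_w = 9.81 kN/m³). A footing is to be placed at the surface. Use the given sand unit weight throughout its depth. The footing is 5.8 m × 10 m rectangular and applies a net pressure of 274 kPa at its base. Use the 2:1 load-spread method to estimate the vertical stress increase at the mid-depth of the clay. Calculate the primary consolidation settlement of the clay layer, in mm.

S_c ≈ 146 mm

Mid-depth of clay below the ground surface: z = 2.8 + 2.9/2 = 4.25 m.
Total vertical stress at mid-clay: σ_v = 19.5×2.8 + 16.5×1.45 = 78.525 kPa.
Pore pressure: u = 9.81×(4.25 − 1.1) = 30.902 kPa.
Initial effective stress: σ'_0 = σ_v − u = 78.525 − 30.902 = 47.623 kPa.
Stress increase at mid-clay by the 2:1 spreading method:
Δσ = qBL/((B+z)(L+z)) = 274×5.8×10/((5.8+4.25)(10+4.25)) = 110.97 kPa
Final effective stress: σ'_f = σ'_0 + Δσ = 47.623 + 110.97 = 158.59 kPa.
Normally consolidated clay, so the full stress increment lies on the virgin compression line:
S_c = C_c·H/(1+e₀)·log₁₀(σ'_f/σ'_0) = 0.17×2.9/(1+0.77)×log₁₀(158.59/47.623)
    = 0.27853 × 0.52246 = 0.1455 m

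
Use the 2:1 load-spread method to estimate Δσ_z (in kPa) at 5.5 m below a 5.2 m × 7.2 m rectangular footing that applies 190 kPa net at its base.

By the 2:1 method the load spreads at 1 horizontal : 2 vertical, so at depth z the loaded area has grown by z in each plan dimension:
Δσ = qBL/((B+z)(L+z)) = 190×5.2×7.2/((5.2+5.5)(7.2+5.5)) = 52.348 kPa

Δσ_z ≈ 52.3 kPa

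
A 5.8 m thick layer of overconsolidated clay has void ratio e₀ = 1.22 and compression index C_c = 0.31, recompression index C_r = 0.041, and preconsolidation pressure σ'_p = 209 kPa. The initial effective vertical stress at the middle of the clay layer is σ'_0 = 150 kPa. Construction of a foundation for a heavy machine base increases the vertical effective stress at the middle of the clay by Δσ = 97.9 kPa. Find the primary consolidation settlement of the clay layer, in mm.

Final effective stress: σ'_f = 150 + 97.9 = 247.9 kPa.
σ'_f = 247.9 > σ'_p = 209 kPa, so the stress path crosses the preconsolidation pressure — recompression up to σ'_p, then virgin compression beyond:
S_c = H/(1+e₀)·[C_r·log₁₀(σ'_p/σ'_0) + C_c·log₁₀(σ'_f/σ'_p)]
    = 5.8/2.22 × [0.041×log₁₀(209/150) + 0.31×log₁₀(247.9/209)]
    = 2.6126 × [0.0059063 + 0.02298] = 0.07547 m

S_c ≈ 75.5 mm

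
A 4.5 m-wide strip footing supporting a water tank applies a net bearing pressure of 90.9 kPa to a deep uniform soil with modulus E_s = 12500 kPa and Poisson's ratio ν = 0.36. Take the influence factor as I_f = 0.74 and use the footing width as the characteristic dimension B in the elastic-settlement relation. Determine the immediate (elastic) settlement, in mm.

Immediate (elastic) settlement: S_e = q·B·(1−ν²)/E_s · I_f.
S_e = 90.9 × 4.5 × (1 − 0.36²) / 12500 × 0.74
    = 90.9 × 4.5 × 0.8704 / 12500 × 0.74
    = 0.02108 m = 21.08 mm

S_e ≈ 21.1 mm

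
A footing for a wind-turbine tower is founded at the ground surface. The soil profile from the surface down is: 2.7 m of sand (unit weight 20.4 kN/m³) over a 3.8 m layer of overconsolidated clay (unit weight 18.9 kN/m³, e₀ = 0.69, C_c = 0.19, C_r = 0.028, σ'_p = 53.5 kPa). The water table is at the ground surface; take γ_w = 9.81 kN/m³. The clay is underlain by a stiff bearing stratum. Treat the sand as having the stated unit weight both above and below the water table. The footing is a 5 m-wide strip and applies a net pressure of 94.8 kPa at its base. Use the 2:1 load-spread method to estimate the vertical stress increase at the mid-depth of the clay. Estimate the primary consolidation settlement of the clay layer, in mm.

Mid-depth of clay below the ground surface: z = 2.7 + 3.8/2 = 4.6 m.
Total vertical stress at mid-clay: σ_v = 20.4×2.7 + 18.9×1.9 = 90.99 kPa.
Pore pressure: u = 9.81×(4.6 − 0) = 45.126 kPa.
Initial effective stress: σ'_0 = σ_v − u = 90.99 − 45.126 = 45.864 kPa.
Stress increase at mid-clay by the 2:1 spreading method:
Δσ = qB/(B+z) = 94.8×5/(5+4.6) = 49.375 kPa
Final effective stress: σ'_f = 45.864 + 49.375 = 95.239 kPa.
σ'_f = 95.239 > σ'_p = 53.5 kPa, so the stress path crosses the preconsolidation pressure — recompression up to σ'_p, then virgin compression beyond:
S_c = H/(1+e₀)·[C_r·log₁₀(σ'_p/σ'_0) + C_c·log₁₀(σ'_f/σ'_p)]
    = 3.8/1.69 × [0.028×log₁₀(53.5/45.864) + 0.19×log₁₀(95.239/53.5)]
    = 2.2485 × [0.0018727 + 0.047588] = 0.1112 m

S_c ≈ 111 mm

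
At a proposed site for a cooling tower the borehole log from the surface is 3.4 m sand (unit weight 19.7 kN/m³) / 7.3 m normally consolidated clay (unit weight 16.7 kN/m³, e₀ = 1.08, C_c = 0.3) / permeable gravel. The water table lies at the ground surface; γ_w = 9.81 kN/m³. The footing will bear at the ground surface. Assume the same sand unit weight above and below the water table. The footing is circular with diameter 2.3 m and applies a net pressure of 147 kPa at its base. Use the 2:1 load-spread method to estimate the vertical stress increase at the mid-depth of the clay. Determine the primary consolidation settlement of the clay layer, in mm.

Mid-depth of clay below the ground surface: z = 3.4 + 7.3/2 = 7.05 m.
Total vertical stress at mid-clay: σ_v = 19.7×3.4 + 16.7×3.65 = 127.93 kPa.
Pore pressure: u = 9.81×(7.05 − 0) = 69.16 kPa.
Initial effective stress: σ'_0 = σ_v − u = 127.93 − 69.16 = 58.77 kPa.
Stress increase at mid-clay by the 2:1 spreading method:
Δσ ≈ qD²/(D+z)² = 147×2.3²/(2.3+7.05)² = 8.8951 kPa
Final effective stress: σ'_f = σ'_0 + Δσ = 58.77 + 8.8951 = 67.665 kPa.
Normally consolidated clay, so the full stress increment lies on the virgin compression line:
S_c = C_c·H/(1+e₀)·log₁₀(σ'_f/σ'_0) = 0.3×7.3/(1+1.08)×log₁₀(67.665/58.77)
    = 1.0529 × 0.061208 = 0.06445 m

S_c ≈ 64.4 mm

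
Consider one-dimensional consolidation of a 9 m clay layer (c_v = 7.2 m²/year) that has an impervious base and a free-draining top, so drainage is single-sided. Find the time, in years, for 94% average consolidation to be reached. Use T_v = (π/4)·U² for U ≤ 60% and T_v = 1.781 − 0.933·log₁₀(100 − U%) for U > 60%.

Drainage path length: H_d = H = 9 m (single drainage).
U > 60%: T_v = 1.781 − 0.933·log₁₀(100 − 94) = 1.055.
t = T_v·H_d²/c_v = 1.055×9²/7.2 = 11.87 years.

t ≈ 11.9 years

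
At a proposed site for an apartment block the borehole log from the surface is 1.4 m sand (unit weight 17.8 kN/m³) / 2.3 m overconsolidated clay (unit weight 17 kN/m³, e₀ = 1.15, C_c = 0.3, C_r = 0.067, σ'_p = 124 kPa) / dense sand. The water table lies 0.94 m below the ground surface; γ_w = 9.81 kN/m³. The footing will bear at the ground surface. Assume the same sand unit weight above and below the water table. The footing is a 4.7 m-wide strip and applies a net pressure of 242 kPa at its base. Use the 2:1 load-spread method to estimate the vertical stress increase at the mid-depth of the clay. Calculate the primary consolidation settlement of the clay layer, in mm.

Mid-depth of clay below the ground surface: z = 1.4 + 2.3/2 = 2.55 m.
Total vertical stress at mid-clay: σ_v = 17.8×1.4 + 17×1.15 = 44.47 kPa.
Pore pressure: u = 9.81×(2.55 − 0.94) = 15.794 kPa.
Initial effective stress: σ'_0 = σ_v − u = 44.47 − 15.794 = 28.676 kPa.
Stress increase at mid-clay by the 2:1 spreading method:
Δσ = qB/(B+z) = 242×4.7/(4.7+2.55) = 156.88 kPa
Final effective stress: σ'_f = 28.676 + 156.88 = 185.56 kPa.
σ'_f = 185.56 > σ'_p = 124 kPa, so the stress path crosses the preconsolidation pressure — recompression up to σ'_p, then virgin compression beyond:
S_c = H/(1+e₀)·[C_r·log₁₀(σ'_p/σ'_0) + C_c·log₁₀(σ'_f/σ'_p)]
    = 2.3/2.15 × [0.067×log₁₀(124/28.676) + 0.3×log₁₀(185.56/124)]
    = 1.0698 × [0.042606 + 0.052519] = 0.1018 m

S_c ≈ 102 mm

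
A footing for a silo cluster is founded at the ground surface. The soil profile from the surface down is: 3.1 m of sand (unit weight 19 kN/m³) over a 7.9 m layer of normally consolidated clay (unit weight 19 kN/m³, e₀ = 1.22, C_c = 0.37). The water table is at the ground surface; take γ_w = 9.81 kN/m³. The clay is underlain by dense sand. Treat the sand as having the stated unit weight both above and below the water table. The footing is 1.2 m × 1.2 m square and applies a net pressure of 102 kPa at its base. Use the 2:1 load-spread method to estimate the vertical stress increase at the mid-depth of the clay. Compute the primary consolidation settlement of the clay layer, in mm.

Mid-depth of clay below the ground surface: z = 3.1 + 7.9/2 = 7.05 m.
Total vertical stress at mid-clay: σ_v = 19×3.1 + 19×3.95 = 133.95 kPa.
Pore pressure: u = 9.81×(7.05 − 0) = 69.16 kPa.
Initial effective stress: σ'_0 = σ_v − u = 133.95 − 69.16 = 64.79 kPa.
Stress increase at mid-clay by the 2:1 spreading method:
Δσ = qBL/((B+z)(L+z)) = 102×1.2×1.2/((1.2+7.05)(1.2+7.05)) = 2.158 kPa
Final effective stress: σ'_f = σ'_0 + Δσ = 64.79 + 2.158 = 66.948 kPa.
Normally consolidated clay, so the full stress increment lies on the virgin compression line:
S_c = C_c·H/(1+e₀)·log₁₀(σ'_f/σ'_0) = 0.37×7.9/(1+1.22)×log₁₀(66.948/64.79)
    = 1.3167 × 0.01423 = 0.01874 m

S_c ≈ 18.7 mm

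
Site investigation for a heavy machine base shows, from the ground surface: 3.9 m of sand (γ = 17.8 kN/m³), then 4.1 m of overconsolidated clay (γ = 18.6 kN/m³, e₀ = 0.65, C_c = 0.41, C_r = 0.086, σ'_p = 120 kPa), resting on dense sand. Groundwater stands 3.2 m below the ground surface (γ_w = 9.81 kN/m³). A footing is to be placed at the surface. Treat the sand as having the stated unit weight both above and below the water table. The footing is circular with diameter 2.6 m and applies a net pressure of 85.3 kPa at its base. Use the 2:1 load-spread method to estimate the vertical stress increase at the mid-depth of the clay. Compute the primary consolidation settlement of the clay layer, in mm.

Mid-depth of clay below the ground surface: z = 3.9 + 4.1/2 = 5.95 m.
Total vertical stress at mid-clay: σ_v = 17.8×3.9 + 18.6×2.05 = 107.55 kPa.
Pore pressure: u = 9.81×(5.95 − 3.2) = 26.978 kPa.
Initial effective stress: σ'_0 = σ_v − u = 107.55 − 26.978 = 80.572 kPa.
Stress increase at mid-clay by the 2:1 spreading method:
Δσ ≈ qD²/(D+z)² = 85.3×2.6²/(2.6+5.95)² = 7.8879 kPa
Final effective stress: σ'_f = 80.572 + 7.8879 = 88.46 kPa.
σ'_f = 88.46 ≤ σ'_p = 120 kPa, so the clay remains overconsolidated and only the recompression index applies:
S_c = C_r·H/(1+e₀)·log₁₀(σ'_f/σ'_0) = 0.086×4.1/1.65×log₁₀(88.46/80.572)
    = 0.21369 × 0.040563 = 0.008668 m

S_c ≈ 8.67 mm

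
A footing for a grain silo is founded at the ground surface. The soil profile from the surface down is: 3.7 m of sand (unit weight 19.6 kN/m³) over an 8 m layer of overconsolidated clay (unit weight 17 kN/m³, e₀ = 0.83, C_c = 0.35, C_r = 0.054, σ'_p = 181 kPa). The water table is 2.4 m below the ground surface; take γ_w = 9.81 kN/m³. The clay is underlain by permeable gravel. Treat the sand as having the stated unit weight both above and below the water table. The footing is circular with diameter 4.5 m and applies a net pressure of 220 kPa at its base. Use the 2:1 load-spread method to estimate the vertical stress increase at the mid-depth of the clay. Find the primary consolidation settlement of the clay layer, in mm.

Mid-depth of clay below the ground surface: z = 3.7 + 8/2 = 7.7 m.
Total vertical stress at mid-clay: σ_v = 19.6×3.7 + 17×4 = 140.52 kPa.
Pore pressure: u = 9.81×(7.7 − 2.4) = 51.993 kPa.
Initial effective stress: σ'_0 = σ_v − u = 140.52 − 51.993 = 88.527 kPa.
Stress increase at mid-clay by the 2:1 spreading method:
Δσ ≈ qD²/(D+z)² = 220×4.5²/(4.5+7.7)² = 29.931 kPa
Final effective stress: σ'_f = 88.527 + 29.931 = 118.46 kPa.
σ'_f = 118.46 ≤ σ'_p = 181 kPa, so the clay remains overconsolidated and only the recompression index applies:
S_c = C_r·H/(1+e₀)·log₁₀(σ'_f/σ'_0) = 0.054×8/1.83×log₁₀(118.46/88.527)
    = 0.23607 × 0.1265 = 0.02986 m

S_c ≈ 29.9 mm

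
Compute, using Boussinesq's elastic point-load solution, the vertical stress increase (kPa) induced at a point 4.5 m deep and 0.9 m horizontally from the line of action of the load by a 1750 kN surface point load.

Δσ_z ≈ 37.4 kPa

Boussinesq vertical stress below a point load on an elastic half-space:
Δσ_z = 3P/(2πz²) · [1 + (r/z)²]^(−5/2)
r/z = 0.9/4.5 = 0.2; [1+(r/z)²]^(−5/2) = 0.9066.
Δσ_z = 3×1750/(2π×4.5²) × 0.9066 = 41.262 × 0.9066 = 37.41 kPa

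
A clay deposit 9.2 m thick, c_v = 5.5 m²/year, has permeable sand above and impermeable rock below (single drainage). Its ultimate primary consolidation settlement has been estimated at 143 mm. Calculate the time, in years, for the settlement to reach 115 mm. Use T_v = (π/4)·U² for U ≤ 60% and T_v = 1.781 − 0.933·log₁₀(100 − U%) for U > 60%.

t ≈ 8.86 years

Drainage path length: H_d = H = 9.2 m (single drainage).
U = S(t)/S_ult = 115/143 = 0.8042.
U > 60%: T_v = 1.781 − 0.933·log₁₀(100 − 80.42) = 0.57573.
t = T_v·H_d²/c_v = 0.57573×9.2²/5.5 = 8.86 years.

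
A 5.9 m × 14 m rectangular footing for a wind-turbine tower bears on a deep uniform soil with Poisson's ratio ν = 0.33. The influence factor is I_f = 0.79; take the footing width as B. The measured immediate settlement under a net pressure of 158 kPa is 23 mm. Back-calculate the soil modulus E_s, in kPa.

E_s ≈ 28500 kPa

S_e = q·B·(1−ν²)/E_s · I_f  ⇒  E_s = q·B·(1−ν²)·I_f / S_e.
E_s = 158 × 5.9 × 0.8911 × 0.79 / 0.023 = 28530 kPa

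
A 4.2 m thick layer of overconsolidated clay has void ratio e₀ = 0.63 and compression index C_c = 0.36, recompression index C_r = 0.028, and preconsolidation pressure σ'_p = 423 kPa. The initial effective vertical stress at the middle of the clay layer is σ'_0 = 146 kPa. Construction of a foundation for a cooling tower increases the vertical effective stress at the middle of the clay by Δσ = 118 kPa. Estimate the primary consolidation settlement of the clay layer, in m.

Final effective stress: σ'_f = 146 + 118 = 264 kPa.
σ'_f = 264 ≤ σ'_p = 423 kPa, so the clay remains overconsolidated and only the recompression index applies:
S_c = C_r·H/(1+e₀)·log₁₀(σ'_f/σ'_0) = 0.028×4.2/1.63×log₁₀(264/146)
    = 0.072148 × 0.25725 = 0.01856 m

S_c ≈ 0.0186 m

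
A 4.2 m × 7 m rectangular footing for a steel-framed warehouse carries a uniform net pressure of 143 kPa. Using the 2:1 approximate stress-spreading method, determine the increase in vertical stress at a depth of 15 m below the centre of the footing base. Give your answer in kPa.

By the 2:1 method the load spreads at 1 horizontal : 2 vertical, so at depth z the loaded area has grown by z in each plan dimension:
Δσ = qBL/((B+z)(L+z)) = 143×4.2×7/((4.2+15)(7+15)) = 9.9531 kPa

Δσ_z ≈ 9.95 kPa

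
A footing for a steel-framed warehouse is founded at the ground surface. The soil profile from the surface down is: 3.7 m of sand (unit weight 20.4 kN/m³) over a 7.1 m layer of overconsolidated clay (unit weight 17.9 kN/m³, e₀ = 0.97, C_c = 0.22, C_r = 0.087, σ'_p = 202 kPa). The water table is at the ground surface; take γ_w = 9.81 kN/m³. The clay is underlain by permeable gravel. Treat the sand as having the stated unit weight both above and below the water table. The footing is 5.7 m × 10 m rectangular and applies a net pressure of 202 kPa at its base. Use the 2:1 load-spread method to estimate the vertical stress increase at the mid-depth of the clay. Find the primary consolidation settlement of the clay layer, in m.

S_c ≈ 0.0769 m

Mid-depth of clay below the ground surface: z = 3.7 + 7.1/2 = 7.25 m.
Total vertical stress at mid-clay: σ_v = 20.4×3.7 + 17.9×3.55 = 139.03 kPa.
Pore pressure: u = 9.81×(7.25 − 0) = 71.123 kPa.
Initial effective stress: σ'_0 = σ_v − u = 139.03 − 71.123 = 67.907 kPa.
Stress increase at mid-clay by the 2:1 spreading method:
Δσ = qBL/((B+z)(L+z)) = 202×5.7×10/((5.7+7.25)(10+7.25)) = 51.543 kPa
Final effective stress: σ'_f = 67.907 + 51.543 = 119.45 kPa.
σ'_f = 119.45 ≤ σ'_p = 202 kPa, so the clay remains overconsolidated and only the recompression index applies:
S_c = C_r·H/(1+e₀)·log₁₀(σ'_f/σ'_0) = 0.087×7.1/1.97×log₁₀(119.45/67.907)
    = 0.31356 × 0.24527 = 0.07691 m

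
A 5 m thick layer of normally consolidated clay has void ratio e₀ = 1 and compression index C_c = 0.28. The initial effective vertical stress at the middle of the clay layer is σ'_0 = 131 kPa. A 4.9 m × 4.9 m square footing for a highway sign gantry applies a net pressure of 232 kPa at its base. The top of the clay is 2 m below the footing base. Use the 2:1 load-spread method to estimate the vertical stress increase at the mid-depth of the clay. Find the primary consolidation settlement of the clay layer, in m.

Mid-depth of clay below the footing base: z = 2 + 5/2 = 4.5 m.
Stress increase at mid-clay by the 2:1 spreading method:
Δσ = qBL/((B+z)(L+z)) = 232×4.9×4.9/((4.9+4.5)(4.9+4.5)) = 63.041 kPa
Final effective stress: σ'_f = σ'_0 + Δσ = 131 + 63.041 = 194.04 kPa.
Normally consolidated clay, so the full stress increment lies on the virgin compression line:
S_c = C_c·H/(1+e₀)·log₁₀(σ'_f/σ'_0) = 0.28×5/(1+1)×log₁₀(194.04/131)
    = 0.7 × 0.17062 = 0.1194 m

S_c ≈ 0.119 m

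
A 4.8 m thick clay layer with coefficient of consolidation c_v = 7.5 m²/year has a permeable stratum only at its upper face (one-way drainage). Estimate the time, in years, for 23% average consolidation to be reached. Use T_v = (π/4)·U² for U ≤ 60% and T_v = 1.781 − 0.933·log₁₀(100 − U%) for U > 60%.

Drainage path length: H_d = H = 4.8 m (single drainage).
U ≤ 60%: T_v = (π/4)·U² = (π/4)×0.23² = 0.041548.
t = T_v·H_d²/c_v = 0.041548×4.8²/7.5 = 0.1276 years.

t ≈ 0.128 years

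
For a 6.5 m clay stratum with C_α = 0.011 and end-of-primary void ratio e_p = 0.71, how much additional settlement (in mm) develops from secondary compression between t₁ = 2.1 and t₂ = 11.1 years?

Secondary compression: S_s = C_α·H/(1+e_p)·log₁₀(t₂/t₁)
S_s = 0.011×6.5/(1+0.71)×log₁₀(11.1/2.1)
    = 0.04181 × 0.7231 = 0.03024 m

S_s ≈ 30.2 mm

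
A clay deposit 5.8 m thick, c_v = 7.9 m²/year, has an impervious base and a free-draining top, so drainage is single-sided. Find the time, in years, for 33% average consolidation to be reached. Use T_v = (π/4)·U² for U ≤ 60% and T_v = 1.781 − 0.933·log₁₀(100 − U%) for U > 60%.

Drainage path length: H_d = H = 5.8 m (single drainage).
U ≤ 60%: T_v = (π/4)·U² = (π/4)×0.33² = 0.08553.
t = T_v·H_d²/c_v = 0.08553×5.8²/7.9 = 0.3642 years.

t ≈ 0.364 years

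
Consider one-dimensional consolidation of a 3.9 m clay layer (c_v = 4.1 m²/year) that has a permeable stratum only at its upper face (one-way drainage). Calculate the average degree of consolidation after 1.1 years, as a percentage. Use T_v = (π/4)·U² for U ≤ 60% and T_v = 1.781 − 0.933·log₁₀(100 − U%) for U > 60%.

Drainage path length: H_d = H = 3.9 m (single drainage).
T_v = c_v·t/H_d² = 4.1×1.1/3.9² = 0.29652.
T_v = 0.29652 corresponds to the U > 60% branch:
U = 1 − 10^((1.781 − T_v)/0.933)/100 = 0.61

U ≈ 61 %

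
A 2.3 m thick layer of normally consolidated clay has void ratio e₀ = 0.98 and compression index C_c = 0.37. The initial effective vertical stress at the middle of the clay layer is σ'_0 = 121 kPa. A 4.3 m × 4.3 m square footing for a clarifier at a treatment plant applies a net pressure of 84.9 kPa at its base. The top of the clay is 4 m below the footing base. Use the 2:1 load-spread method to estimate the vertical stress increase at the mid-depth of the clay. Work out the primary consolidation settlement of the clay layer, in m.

S_c ≈ 0.0253 m

Mid-depth of clay below the footing base: z = 4 + 2.3/2 = 5.15 m.
Stress increase at mid-clay by the 2:1 spreading method:
Δσ = qBL/((B+z)(L+z)) = 84.9×4.3×4.3/((4.3+5.15)(4.3+5.15)) = 17.578 kPa
Final effective stress: σ'_f = σ'_0 + Δσ = 121 + 17.578 = 138.58 kPa.
Normally consolidated clay, so the full stress increment lies on the virgin compression line:
S_c = C_c·H/(1+e₀)·log₁₀(σ'_f/σ'_0) = 0.37×2.3/(1+0.98)×log₁₀(138.58/121)
    = 0.4298 × 0.058915 = 0.02532 m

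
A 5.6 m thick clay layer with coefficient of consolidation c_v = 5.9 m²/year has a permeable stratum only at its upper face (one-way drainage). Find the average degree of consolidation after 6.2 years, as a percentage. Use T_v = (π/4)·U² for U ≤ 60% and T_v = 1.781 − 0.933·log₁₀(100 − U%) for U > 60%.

Drainage path length: H_d = H = 5.6 m (single drainage).
T_v = c_v·t/H_d² = 5.9×6.2/5.6² = 1.1665.
T_v = 1.1665 corresponds to the U > 60% branch:
U = 1 − 10^((1.781 − T_v)/0.933)/100 = 0.9544

U ≈ 95.4 %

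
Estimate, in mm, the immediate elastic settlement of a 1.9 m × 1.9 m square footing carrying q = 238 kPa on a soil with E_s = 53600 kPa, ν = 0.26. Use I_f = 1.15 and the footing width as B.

Immediate (elastic) settlement: S_e = q·B·(1−ν²)/E_s · I_f.
S_e = 238 × 1.9 × (1 − 0.26²) / 53600 × 1.15
    = 238 × 1.9 × 0.9324 / 53600 × 1.15
    = 0.009046 m = 9.046 mm

S_e ≈ 9.05 mm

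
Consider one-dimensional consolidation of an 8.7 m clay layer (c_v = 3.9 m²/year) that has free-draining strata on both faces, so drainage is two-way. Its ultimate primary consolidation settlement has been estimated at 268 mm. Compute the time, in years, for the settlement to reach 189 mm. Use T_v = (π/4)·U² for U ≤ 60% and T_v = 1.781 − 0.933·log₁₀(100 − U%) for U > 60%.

t ≈ 1.99 years

Drainage path length: H_d = H/2 = 4.35 m (double drainage).
U = S(t)/S_ult = 189/268 = 0.7052.
U > 60%: T_v = 1.781 − 0.933·log₁₀(100 − 70.522) = 0.40996.
t = T_v·H_d²/c_v = 0.40996×4.35²/3.9 = 1.989 years.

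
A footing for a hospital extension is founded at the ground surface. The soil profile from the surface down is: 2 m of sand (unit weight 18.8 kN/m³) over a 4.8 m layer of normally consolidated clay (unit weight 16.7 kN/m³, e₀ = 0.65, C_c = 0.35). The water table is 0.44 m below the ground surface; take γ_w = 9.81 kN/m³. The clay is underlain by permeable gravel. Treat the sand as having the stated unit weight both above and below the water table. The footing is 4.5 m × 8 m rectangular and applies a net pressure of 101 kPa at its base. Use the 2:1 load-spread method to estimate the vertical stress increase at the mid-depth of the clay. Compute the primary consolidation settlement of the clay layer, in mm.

S_c ≈ 272 mm

Mid-depth of clay below the ground surface: z = 2 + 4.8/2 = 4.4 m.
Total vertical stress at mid-clay: σ_v = 18.8×2 + 16.7×2.4 = 77.68 kPa.
Pore pressure: u = 9.81×(4.4 − 0.44) = 38.848 kPa.
Initial effective stress: σ'_0 = σ_v − u = 77.68 − 38.848 = 38.832 kPa.
Stress increase at mid-clay by the 2:1 spreading method:
Δσ = qBL/((B+z)(L+z)) = 101×4.5×8/((4.5+4.4)(8+4.4)) = 32.947 kPa
Final effective stress: σ'_f = σ'_0 + Δσ = 38.832 + 32.947 = 71.779 kPa.
Normally consolidated clay, so the full stress increment lies on the virgin compression line:
S_c = C_c·H/(1+e₀)·log₁₀(σ'_f/σ'_0) = 0.35×4.8/(1+0.65)×log₁₀(71.779/38.832)
    = 1.0182 × 0.26681 = 0.2717 m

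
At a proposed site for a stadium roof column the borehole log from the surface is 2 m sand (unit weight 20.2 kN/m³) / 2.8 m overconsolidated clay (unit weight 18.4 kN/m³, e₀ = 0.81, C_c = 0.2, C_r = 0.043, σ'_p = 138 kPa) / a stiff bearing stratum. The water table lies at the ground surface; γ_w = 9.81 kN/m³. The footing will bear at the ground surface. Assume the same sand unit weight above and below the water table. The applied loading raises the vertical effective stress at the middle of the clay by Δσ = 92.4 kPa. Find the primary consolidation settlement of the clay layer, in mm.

S_c ≈ 38.7 mm

Mid-depth of clay below the ground surface: z = 2 + 2.8/2 = 3.4 m.
Total vertical stress at mid-clay: σ_v = 20.2×2 + 18.4×1.4 = 66.16 kPa.
Pore pressure: u = 9.81×(3.4 − 0) = 33.354 kPa.
Initial effective stress: σ'_0 = σ_v − u = 66.16 − 33.354 = 32.806 kPa.
Final effective stress: σ'_f = 32.806 + 92.4 = 125.21 kPa.
σ'_f = 125.21 ≤ σ'_p = 138 kPa, so the clay remains overconsolidated and only the recompression index applies:
S_c = C_r·H/(1+e₀)·log₁₀(σ'_f/σ'_0) = 0.043×2.8/1.81×log₁₀(125.21/32.806)
    = 0.066521 × 0.58169 = 0.03869 m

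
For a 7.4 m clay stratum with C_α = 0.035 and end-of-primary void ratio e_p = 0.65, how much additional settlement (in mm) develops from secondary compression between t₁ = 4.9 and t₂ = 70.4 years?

Secondary compression: S_s = C_α·H/(1+e_p)·log₁₀(t₂/t₁)
S_s = 0.035×7.4/(1+0.65)×log₁₀(70.4/4.9)
    = 0.157 × 1.157 = 0.1817 m

S_s ≈ 182 mm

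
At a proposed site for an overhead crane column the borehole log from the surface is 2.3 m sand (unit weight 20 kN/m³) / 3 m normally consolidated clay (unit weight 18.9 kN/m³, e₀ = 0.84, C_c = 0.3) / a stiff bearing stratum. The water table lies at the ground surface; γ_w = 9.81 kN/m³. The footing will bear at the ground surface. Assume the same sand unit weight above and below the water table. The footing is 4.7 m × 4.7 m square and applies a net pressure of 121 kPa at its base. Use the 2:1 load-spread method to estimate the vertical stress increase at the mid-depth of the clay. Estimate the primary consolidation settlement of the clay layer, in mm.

Mid-depth of clay below the ground surface: z = 2.3 + 3/2 = 3.8 m.
Total vertical stress at mid-clay: σ_v = 20×2.3 + 18.9×1.5 = 74.35 kPa.
Pore pressure: u = 9.81×(3.8 − 0) = 37.278 kPa.
Initial effective stress: σ'_0 = σ_v − u = 74.35 − 37.278 = 37.072 kPa.
Stress increase at mid-clay by the 2:1 spreading method:
Δσ = qBL/((B+z)(L+z)) = 121×4.7×4.7/((4.7+3.8)(4.7+3.8)) = 36.995 kPa
Final effective stress: σ'_f = σ'_0 + Δσ = 37.072 + 36.995 = 74.067 kPa.
Normally consolidated clay, so the full stress increment lies on the virgin compression line:
S_c = C_c·H/(1+e₀)·log₁₀(σ'_f/σ'_0) = 0.3×3/(1+0.84)×log₁₀(74.067/37.072)
    = 0.48913 × 0.30058 = 0.147 m

S_c ≈ 147 mm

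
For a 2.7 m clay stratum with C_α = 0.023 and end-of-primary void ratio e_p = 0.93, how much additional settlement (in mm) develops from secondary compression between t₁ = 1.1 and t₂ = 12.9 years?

Secondary compression: S_s = C_α·H/(1+e_p)·log₁₀(t₂/t₁)
S_s = 0.023×2.7/(1+0.93)×log₁₀(12.9/1.1)
    = 0.03218 × 1.069 = 0.0344 m

S_s ≈ 34.4 mm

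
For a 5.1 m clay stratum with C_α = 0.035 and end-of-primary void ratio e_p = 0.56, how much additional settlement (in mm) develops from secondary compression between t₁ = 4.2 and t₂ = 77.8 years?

S_s ≈ 145 mm

Secondary compression: S_s = C_α·H/(1+e_p)·log₁₀(t₂/t₁)
S_s = 0.035×5.1/(1+0.56)×log₁₀(77.8/4.2)
    = 0.1144 × 1.268 = 0.1451 m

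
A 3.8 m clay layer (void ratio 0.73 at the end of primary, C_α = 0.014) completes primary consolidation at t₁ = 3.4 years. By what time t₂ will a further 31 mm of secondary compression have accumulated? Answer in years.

S_s = C_α·H/(1+e_p)·log₁₀(t₂/t₁) ⇒ log₁₀(t₂/t₁) = S_s·(1+e_p)/(C_α·H).
log₁₀(t₂/t₁) = 0.031 × (1+0.73) / (0.014×3.8) = 1.008
t₂ = t₁ × 10^1.008 = 3.4 × 10.19 = 34.64 years

t₂ ≈ 34.6 years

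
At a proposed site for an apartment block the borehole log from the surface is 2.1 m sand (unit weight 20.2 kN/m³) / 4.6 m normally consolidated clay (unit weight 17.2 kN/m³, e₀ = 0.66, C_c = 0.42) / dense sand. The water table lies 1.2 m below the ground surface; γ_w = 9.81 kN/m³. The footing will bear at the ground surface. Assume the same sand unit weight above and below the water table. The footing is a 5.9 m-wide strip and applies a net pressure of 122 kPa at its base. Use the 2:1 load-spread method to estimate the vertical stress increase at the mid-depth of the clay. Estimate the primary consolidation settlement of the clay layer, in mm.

S_c ≈ 439 mm

Mid-depth of clay below the ground surface: z = 2.1 + 4.6/2 = 4.4 m.
Total vertical stress at mid-clay: σ_v = 20.2×2.1 + 17.2×2.3 = 81.98 kPa.
Pore pressure: u = 9.81×(4.4 − 1.2) = 31.392 kPa.
Initial effective stress: σ'_0 = σ_v − u = 81.98 − 31.392 = 50.588 kPa.
Stress increase at mid-clay by the 2:1 spreading method:
Δσ = qB/(B+z) = 122×5.9/(5.9+4.4) = 69.883 kPa
Final effective stress: σ'_f = σ'_0 + Δσ = 50.588 + 69.883 = 120.47 kPa.
Normally consolidated clay, so the full stress increment lies on the virgin compression line:
S_c = C_c·H/(1+e₀)·log₁₀(σ'_f/σ'_0) = 0.42×4.6/(1+0.66)×log₁₀(120.47/50.588)
    = 1.1639 × 0.37683 = 0.4386 m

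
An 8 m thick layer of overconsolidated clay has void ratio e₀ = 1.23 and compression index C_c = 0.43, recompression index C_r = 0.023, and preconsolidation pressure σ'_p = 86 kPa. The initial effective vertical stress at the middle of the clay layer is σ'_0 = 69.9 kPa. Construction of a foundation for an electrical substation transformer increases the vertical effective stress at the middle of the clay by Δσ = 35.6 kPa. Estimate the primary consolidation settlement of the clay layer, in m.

S_c ≈ 0.144 m

Final effective stress: σ'_f = 69.9 + 35.6 = 105.5 kPa.
σ'_f = 105.5 > σ'_p = 86 kPa, so the stress path crosses the preconsolidation pressure — recompression up to σ'_p, then virgin compression beyond:
S_c = H/(1+e₀)·[C_r·log₁₀(σ'_p/σ'_0) + C_c·log₁₀(σ'_f/σ'_p)]
    = 8/2.23 × [0.023×log₁₀(86/69.9) + 0.43×log₁₀(105.5/86)]
    = 3.5874 × [0.0020705 + 0.038164] = 0.1443 m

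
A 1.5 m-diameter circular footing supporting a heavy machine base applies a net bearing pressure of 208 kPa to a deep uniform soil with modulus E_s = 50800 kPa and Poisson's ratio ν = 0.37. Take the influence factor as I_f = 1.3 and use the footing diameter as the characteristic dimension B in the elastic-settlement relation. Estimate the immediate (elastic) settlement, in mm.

Immediate (elastic) settlement: S_e = q·B·(1−ν²)/E_s · I_f.
S_e = 208 × 1.5 × (1 − 0.37²) / 50800 × 1.3
    = 208 × 1.5 × 0.8631 / 50800 × 1.3
    = 0.006891 m = 6.891 mm

S_e ≈ 6.89 mm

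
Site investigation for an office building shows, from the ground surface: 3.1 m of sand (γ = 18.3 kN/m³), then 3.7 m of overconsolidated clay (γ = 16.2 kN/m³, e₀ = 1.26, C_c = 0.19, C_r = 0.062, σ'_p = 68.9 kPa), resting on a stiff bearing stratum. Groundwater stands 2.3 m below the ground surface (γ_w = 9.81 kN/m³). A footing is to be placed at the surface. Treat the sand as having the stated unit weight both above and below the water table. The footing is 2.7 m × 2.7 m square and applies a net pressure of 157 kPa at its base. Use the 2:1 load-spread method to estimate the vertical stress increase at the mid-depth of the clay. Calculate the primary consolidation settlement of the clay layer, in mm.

Mid-depth of clay below the ground surface: z = 3.1 + 3.7/2 = 4.95 m.
Total vertical stress at mid-clay: σ_v = 18.3×3.1 + 16.2×1.85 = 86.7 kPa.
Pore pressure: u = 9.81×(4.95 − 2.3) = 25.997 kPa.
Initial effective stress: σ'_0 = σ_v − u = 86.7 − 25.997 = 60.703 kPa.
Stress increase at mid-clay by the 2:1 spreading method:
Δσ = qBL/((B+z)(L+z)) = 157×2.7×2.7/((2.7+4.95)(2.7+4.95)) = 19.557 kPa
Final effective stress: σ'_f = 60.703 + 19.557 = 80.26 kPa.
σ'_f = 80.26 > σ'_p = 68.9 kPa, so the stress path crosses the preconsolidation pressure — recompression up to σ'_p, then virgin compression beyond:
S_c = H/(1+e₀)·[C_r·log₁₀(σ'_p/σ'_0) + C_c·log₁₀(σ'_f/σ'_p)]
    = 3.7/2.26 × [0.062×log₁₀(68.9/60.703) + 0.19×log₁₀(80.26/68.9)]
    = 1.6372 × [0.0034106 + 0.012593] = 0.0262 m

S_c ≈ 26.2 mm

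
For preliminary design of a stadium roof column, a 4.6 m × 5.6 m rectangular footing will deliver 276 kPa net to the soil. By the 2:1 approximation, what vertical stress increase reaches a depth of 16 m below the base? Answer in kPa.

Δσ_z ≈ 16 kPa

By the 2:1 method the load spreads at 1 horizontal : 2 vertical, so at depth z the loaded area has grown by z in each plan dimension:
Δσ = qBL/((B+z)(L+z)) = 276×4.6×5.6/((4.6+16)(5.6+16)) = 15.978 kPa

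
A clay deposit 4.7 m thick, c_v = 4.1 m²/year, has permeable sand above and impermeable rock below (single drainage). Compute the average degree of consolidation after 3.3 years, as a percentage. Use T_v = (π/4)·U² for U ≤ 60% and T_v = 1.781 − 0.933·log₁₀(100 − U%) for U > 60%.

U ≈ 82.1 %

Drainage path length: H_d = H = 4.7 m (single drainage).
T_v = c_v·t/H_d² = 4.1×3.3/4.7² = 0.61249.
T_v = 0.61249 corresponds to the U > 60% branch:
U = 1 − 10^((1.781 − T_v)/0.933)/100 = 0.8212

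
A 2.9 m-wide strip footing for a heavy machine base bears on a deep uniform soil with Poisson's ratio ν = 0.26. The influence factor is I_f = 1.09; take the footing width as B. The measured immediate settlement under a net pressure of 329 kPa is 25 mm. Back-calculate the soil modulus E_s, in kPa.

E_s ≈ 38800 kPa

S_e = q·B·(1−ν²)/E_s · I_f  ⇒  E_s = q·B·(1−ν²)·I_f / S_e.
E_s = 329 × 2.9 × 0.9324 × 1.09 / 0.025 = 38790 kPa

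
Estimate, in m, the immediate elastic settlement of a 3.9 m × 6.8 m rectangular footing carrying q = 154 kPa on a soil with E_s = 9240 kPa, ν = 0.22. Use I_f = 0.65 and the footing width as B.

Immediate (elastic) settlement: S_e = q·B·(1−ν²)/E_s · I_f.
S_e = 154 × 3.9 × (1 − 0.22²) / 9240 × 0.65
    = 154 × 3.9 × 0.9516 / 9240 × 0.65
    = 0.04021 m

S_e ≈ 0.0402 m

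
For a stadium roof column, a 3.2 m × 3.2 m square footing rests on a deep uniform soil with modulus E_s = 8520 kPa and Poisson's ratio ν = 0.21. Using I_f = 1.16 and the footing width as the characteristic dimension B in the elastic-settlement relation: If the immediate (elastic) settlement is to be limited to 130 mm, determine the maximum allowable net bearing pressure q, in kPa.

S_e = q·B·(1−ν²)/E_s · I_f  ⇒  q = S_e·E_s / (B·(1−ν²)·I_f).
q = 0.13 × 8520 / (3.2 × 0.9559 × 1.16) = 312.1 kPa

q ≈ 312 kPa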